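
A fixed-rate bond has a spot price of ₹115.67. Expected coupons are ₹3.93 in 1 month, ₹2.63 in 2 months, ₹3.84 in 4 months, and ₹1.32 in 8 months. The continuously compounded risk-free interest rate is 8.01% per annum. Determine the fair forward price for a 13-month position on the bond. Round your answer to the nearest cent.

PV(coupons) I = 3.93·e^(−0.0801·1/12) + 2.63·e^(−0.0801·2/12) + 3.84·e^(−0.0801·4/12) + 1.32·e^(−0.0801·8/12)
I = 3.9039 + 2.5951 + 3.7388 + 1.2514 = 11.4892
F = (S − I)·e^(rT) = (115.67 − 11.4892) · e^(0.0801·13/12)
= 104.1808 · e^0.086775 = 104.1808 × 1.090651 = ₹113.62

₹113.62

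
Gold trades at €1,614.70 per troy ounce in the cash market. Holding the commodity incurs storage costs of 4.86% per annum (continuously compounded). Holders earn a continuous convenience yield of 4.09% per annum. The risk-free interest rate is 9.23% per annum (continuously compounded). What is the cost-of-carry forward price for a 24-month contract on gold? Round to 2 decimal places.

€1,972.20 per troy ounce

Net carry = r + u − y = 0.0923 + 0.0486 − 0.0409 = 0.1000
F = S·e^((r+u−y)T) = 1614.70 · e^(0.1000 × 24/12) = 1614.70 · e^0.20000000
= 1614.70 × 1.22140276 = €1,972.20 per troy ounce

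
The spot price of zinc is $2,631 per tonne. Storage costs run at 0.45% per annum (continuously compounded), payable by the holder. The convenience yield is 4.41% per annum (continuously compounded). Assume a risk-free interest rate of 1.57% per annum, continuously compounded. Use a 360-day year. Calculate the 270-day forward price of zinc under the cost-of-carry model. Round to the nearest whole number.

$2,584 per tonne

Net carry = r + u − y = 0.0157 + 0.0045 − 0.0441 = -0.0239
F = S·e^((r+u−y)T) = 2631 · e^(-0.0239 × 270/360) = 2631 · e^-0.017925
= 2631 × 0.982235 = $2,584 per tonne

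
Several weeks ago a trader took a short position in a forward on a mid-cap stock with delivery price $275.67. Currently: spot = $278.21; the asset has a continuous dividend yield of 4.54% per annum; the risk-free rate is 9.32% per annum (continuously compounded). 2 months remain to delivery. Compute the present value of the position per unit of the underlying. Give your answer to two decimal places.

-$4.69

Current fair forward for the remaining 2 months: F = S·e^((r − q)·T), (r − q) = 0.0932 − 0.0454 = 0.0478
F = 278.21 · e^(0.0478 × 2/12) = 278.21 × 1.007998 = 280.4351
Value of long forward = (F − K)·e^(−rT) = (280.4351 − 275.67) · e^(−0.0932·2/12)
= 4.7651 × 0.984587 = 4.69
Short position value = −(long value) = -$4.69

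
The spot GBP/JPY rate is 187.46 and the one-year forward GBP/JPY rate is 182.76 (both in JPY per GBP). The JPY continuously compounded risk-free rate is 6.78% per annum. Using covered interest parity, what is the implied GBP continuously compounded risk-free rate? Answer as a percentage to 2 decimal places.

F = S·e^((r_JPY − r_GBP)T) ⇒ r_GBP = r_JPY − ln(F/S)/T
ln(182.76/187.46) = -0.025392; /(12/12) = -0.025392
r_GBP = 0.0678 + 0.025392 = 0.093192
r_GBP = 9.32%

9.32%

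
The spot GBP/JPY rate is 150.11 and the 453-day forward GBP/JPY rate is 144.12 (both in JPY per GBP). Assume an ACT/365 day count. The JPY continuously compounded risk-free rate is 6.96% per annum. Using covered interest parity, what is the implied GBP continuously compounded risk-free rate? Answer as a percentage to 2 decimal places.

F = S·e^((r_JPY − r_GBP)T) ⇒ r_GBP = r_JPY − ln(F/S)/T
ln(144.12/150.11) = -0.040722; /(453/365) = -0.032811
r_GBP = 0.0696 + 0.032811 = 0.102411
r_GBP = 10.24%

10.24%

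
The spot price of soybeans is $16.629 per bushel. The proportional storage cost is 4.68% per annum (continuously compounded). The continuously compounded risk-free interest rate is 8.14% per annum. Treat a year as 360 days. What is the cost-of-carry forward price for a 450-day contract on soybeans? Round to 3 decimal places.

Net carry = r + u − y = 0.0814 + 0.0468 − 0.0000 = 0.1282
F = S·e^((r+u−y)T) = 16.629 · e^(0.1282 × 450/360) = 16.629 · e^0.160250
= 16.629 × 1.173804 = $19.519 per bushel

$19.519 per bushel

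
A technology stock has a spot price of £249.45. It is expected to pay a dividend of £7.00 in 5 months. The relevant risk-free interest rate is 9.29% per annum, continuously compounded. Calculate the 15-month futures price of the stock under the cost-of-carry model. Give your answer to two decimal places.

£272.60

PV(dividends) I = 7.00·e^(−0.0929·5/12)
I = 6.7342
F = (S − I)·e^(rT) = (249.45 − 6.7342) · e^(0.0929·15/12)
= 242.7158 · e^0.116125 = 242.7158 × 1.123136 = £272.60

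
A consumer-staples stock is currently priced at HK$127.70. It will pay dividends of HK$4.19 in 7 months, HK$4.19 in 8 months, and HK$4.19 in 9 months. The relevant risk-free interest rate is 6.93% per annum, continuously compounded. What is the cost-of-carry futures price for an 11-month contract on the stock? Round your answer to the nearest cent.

HK$123.29

PV(dividends) I = 4.19·e^(−0.0693·7/12) + 4.19·e^(−0.0693·8/12) + 4.19·e^(−0.0693·9/12)
I = 4.0240 + 4.0008 + 3.9778 = 12.0026
F = (S − I)·e^(rT) = (127.70 − 12.0026) · e^(0.0693·11/12)
= 115.6974 · e^0.063525 = 115.6974 × 1.065586 = HK$123.29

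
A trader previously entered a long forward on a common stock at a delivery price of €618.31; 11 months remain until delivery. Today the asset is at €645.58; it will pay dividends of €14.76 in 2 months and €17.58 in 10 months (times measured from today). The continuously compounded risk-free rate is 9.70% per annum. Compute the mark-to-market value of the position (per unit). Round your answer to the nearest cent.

PV(remaining dividends) I = 14.76·e^(−0.0970·2/12) + 17.58·e^(−0.0970·10/12) = 30.7382
Current forward F = (S − I)·e^(rT) = (645.58 − 30.7382)·e^(0.0970·11/12) = 614.8418 × 1.092990 = 672.0159
Value (long) = (F − K)·e^(−rT) = (672.0159 − 618.31) × 0.914922 = 49.1367
Value = €49.14

€49.14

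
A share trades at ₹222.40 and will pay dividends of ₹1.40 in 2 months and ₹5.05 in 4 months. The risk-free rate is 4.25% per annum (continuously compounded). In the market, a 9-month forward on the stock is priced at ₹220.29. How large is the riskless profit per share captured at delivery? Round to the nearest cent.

PV(dividends) I = 1.40·e^(−0.0425·2/12) + 5.05·e^(−0.0425·4/12) = 6.3691
Fair forward F* = (S − I)·e^(rT) = (222.40 − 6.3691)·e^0.031875 = 216.0309 × 1.032388 = 223.0277
Market ₹220.29 < fair 223.0277: forward underpriced → reverse cash-and-carry (short the stock, invest proceeds at r, pay the dividends, go long the forward).
Profit at T = |F_mkt − F*| = |220.29 − 223.0277| = ₹2.74 per share

₹2.74 per share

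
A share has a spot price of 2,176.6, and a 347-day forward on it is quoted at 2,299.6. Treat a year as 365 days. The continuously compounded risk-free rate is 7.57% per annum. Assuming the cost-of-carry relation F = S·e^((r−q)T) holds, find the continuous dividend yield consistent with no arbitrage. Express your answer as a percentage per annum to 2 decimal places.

From F = S·e^((r−q)T): (r − q) = ln(F/S)/T
ln(2299.6/2176.6) = ln(1.056510) = 0.054971
(r − q) = 0.054971 / (347/365) = 0.057823
q = r − ln(F/S)/T = 0.0757 − 0.057823 = 0.017877
q = 1.79%

1.79%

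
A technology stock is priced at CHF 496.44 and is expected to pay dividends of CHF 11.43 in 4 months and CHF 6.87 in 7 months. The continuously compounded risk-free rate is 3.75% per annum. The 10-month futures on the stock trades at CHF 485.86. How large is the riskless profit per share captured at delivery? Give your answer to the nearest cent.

CHF 7.76 per share

PV(dividends) I = 11.43·e^(−0.0375·4/12) + 6.87·e^(−0.0375·7/12) = 18.0094
Fair futures F* = (S − I)·e^(rT) = (496.44 − 18.0094)·e^0.031250 = 478.4306 × 1.031743 = 493.6174
Market CHF 485.86 < fair 493.6174: forward underpriced → reverse cash-and-carry (short the stock, invest proceeds at r, pay the dividends, go long the forward).
Profit at T = |F_mkt − F*| = |485.86 − 493.6174| = CHF 7.76 per share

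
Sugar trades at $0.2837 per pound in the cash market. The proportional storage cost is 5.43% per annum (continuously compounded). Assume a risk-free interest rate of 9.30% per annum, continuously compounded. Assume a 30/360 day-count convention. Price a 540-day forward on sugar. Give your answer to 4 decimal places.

Net carry = r + u − y = 0.0930 + 0.0543 − 0.0000 = 0.1473
F = S·e^((r+u−y)T) = 0.2837 · e^(0.1473 × 540/360) = 0.2837 · e^0.220950
= 0.2837 × 1.247261 = $0.3538 per pound

$0.3538 per pound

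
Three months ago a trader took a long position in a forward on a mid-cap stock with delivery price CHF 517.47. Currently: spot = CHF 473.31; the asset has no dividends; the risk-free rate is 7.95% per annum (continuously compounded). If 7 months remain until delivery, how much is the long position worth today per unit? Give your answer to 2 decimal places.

-CHF 20.71

Current fair forward for the remaining 7 months: F = S·e^(r·T), r = 0.0795
F = 473.31 · e^(0.0795 × 7/12) = 473.31 × 1.047467 = 495.7766
Value of long forward = (F − K)·e^(−rT) = (495.7766 − 517.47) · e^(−0.0795·7/12)
= -21.6934 × 0.954684 = -20.71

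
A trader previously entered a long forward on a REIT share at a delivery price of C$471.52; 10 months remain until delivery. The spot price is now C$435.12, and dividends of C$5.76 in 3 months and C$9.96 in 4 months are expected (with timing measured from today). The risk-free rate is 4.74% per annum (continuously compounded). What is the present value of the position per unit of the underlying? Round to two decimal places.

PV(remaining dividends) I = 5.76·e^(−0.0474·3/12) + 9.96·e^(−0.0474·4/12) = 15.4960
Current forward F = (S − I)·e^(rT) = (435.12 − 15.4960)·e^(0.0474·10/12) = 419.6240 × 1.040290 = 436.5307
Value (long) = (F − K)·e^(−rT) = (436.5307 − 471.52) × 0.961270 = -33.6342
Value = -C$33.63

-C$33.63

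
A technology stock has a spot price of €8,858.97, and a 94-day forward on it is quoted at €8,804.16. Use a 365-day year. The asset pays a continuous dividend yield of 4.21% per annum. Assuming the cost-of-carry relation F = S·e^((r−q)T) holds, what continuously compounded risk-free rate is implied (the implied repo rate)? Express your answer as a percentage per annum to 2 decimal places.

From F = S·e^((r−q)T): (r − q) = ln(F/S)/T
ln(8804.16/8858.97) = ln(0.993813) = -0.006206
(r − q) = -0.006206 / (94/365) = -0.024098
r = ln(F/S)/T + q = -0.024098 + 0.0421 = 0.018002
r = 1.80%

1.80%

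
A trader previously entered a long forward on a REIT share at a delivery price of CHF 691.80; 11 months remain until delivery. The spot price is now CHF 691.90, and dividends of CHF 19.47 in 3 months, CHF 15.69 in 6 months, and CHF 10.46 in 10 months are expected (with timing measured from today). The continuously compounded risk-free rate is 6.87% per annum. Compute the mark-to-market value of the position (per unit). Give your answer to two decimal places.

PV(remaining dividends) I = 19.47·e^(−0.0687·3/12) + 15.69·e^(−0.0687·6/12) + 10.46·e^(−0.0687·10/12) = 44.1766
Current forward F = (S − I)·e^(rT) = (691.90 − 44.1766)·e^(0.0687·11/12) = 647.7234 × 1.065000 = 689.8254
Value (long) = (F − K)·e^(−rT) = (689.8254 − 691.80) × 0.938967 = -1.8541
Value = -CHF 1.85

-CHF 1.85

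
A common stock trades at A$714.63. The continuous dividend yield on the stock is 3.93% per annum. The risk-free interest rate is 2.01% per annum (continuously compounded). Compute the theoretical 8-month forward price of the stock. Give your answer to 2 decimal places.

F = S·e^((r − q)T) = 714.63 · e^((0.0201 − 0.0393) × 8/12)
= 714.63 · e^-0.012800 = 714.63 × 0.987282
F = A$705.54

A$705.54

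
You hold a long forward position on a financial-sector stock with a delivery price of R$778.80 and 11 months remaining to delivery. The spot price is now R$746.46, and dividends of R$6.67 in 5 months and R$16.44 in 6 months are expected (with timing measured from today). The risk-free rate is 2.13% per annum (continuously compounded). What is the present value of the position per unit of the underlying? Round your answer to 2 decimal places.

-R$40.16

PV(remaining dividends) I = 6.67·e^(−0.0213·5/12) + 16.44·e^(−0.0213·6/12) = 22.8769
Current forward F = (S − I)·e^(rT) = (746.46 − 22.8769)·e^(0.0213·11/12) = 723.5831 × 1.019717 = 737.8500
Value (long) = (F − K)·e^(−rT) = (737.8500 − 778.80) × 0.980664 = -40.1582
Value = -R$40.16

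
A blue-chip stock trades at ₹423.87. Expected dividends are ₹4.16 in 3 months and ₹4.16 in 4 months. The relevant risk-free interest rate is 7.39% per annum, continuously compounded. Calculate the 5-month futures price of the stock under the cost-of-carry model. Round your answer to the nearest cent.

₹428.73

PV(dividends) I = 4.16·e^(−0.0739·3/12) + 4.16·e^(−0.0739·4/12)
I = 4.0838 + 4.0588 = 8.1426
F = (S − I)·e^(rT) = (423.87 − 8.1426) · e^(0.0739·5/12)
= 415.7274 · e^0.030792 = 415.7274 × 1.031271 = ₹428.73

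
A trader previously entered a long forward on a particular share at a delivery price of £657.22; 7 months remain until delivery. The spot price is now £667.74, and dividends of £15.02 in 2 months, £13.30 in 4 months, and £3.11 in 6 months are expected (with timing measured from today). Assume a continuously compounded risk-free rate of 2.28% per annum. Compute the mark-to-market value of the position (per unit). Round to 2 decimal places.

PV(remaining dividends) I = 15.02·e^(−0.0228·2/12) + 13.30·e^(−0.0228·4/12) + 3.11·e^(−0.0228·6/12) = 31.2371
Current forward F = (S − I)·e^(rT) = (667.74 − 31.2371)·e^(0.0228·7/12) = 636.5029 × 1.013389 = 645.0250
Value (long) = (F − K)·e^(−rT) = (645.0250 − 657.22) × 0.986788 = -12.0339
Value = -£12.03

-£12.03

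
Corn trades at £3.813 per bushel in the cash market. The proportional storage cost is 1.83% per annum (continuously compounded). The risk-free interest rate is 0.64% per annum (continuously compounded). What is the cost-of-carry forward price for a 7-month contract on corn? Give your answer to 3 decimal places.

£3.868 per bushel

Net carry = r + u − y = 0.0064 + 0.0183 − 0.0000 = 0.0247
F = S·e^((r+u−y)T) = 3.813 · e^(0.0247 × 7/12) = 3.813 · e^0.014408
= 3.813 × 1.014512 = £3.868 per bushel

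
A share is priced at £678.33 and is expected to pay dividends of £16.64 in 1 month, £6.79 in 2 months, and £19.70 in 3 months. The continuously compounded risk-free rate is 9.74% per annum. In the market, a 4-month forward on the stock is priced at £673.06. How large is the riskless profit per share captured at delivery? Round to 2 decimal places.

£16.16 per share

PV(dividends) I = 16.64·e^(−0.0974·1/12) + 6.79·e^(−0.0974·2/12) + 19.70·e^(−0.0974·3/12) = 42.4122
Fair forward F* = (S − I)·e^(rT) = (678.33 − 42.4122)·e^0.032467 = 635.9178 × 1.033000 = 656.9031
Market £673.06 > fair 656.9031: forward overpriced → cash-and-carry (borrow at r, buy the stock and collect the dividends, short the forward).
Profit at T = |F_mkt − F*| = |673.06 − 656.9031| = £16.16 per share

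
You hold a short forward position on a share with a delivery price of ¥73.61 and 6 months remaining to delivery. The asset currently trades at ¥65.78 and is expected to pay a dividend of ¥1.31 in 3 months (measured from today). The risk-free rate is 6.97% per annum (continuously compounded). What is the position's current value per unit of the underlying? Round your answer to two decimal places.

¥6.60

PV(remaining dividends) I = 1.31·e^(−0.0697·3/12) = 1.2874
Current forward F = (S − I)·e^(rT) = (65.78 − 1.2874)·e^(0.0697·6/12) = 64.4926 × 1.035464 = 66.7798
Value (long) = (F − K)·e^(−rT) = (66.7798 − 73.61) × 0.965750 = -6.5963
Short position value = −(long value) = ¥6.60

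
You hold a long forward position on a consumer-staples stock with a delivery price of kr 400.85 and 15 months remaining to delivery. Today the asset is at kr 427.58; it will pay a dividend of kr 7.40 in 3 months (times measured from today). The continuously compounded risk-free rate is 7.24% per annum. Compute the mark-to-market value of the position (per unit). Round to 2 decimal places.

PV(remaining dividends) I = 7.40·e^(−0.0724·3/12) = 7.2673
Current forward F = (S − I)·e^(rT) = (427.58 − 7.2673)·e^(0.0724·15/12) = 420.3127 × 1.094722 = 460.1256
Value (long) = (F − K)·e^(−rT) = (460.1256 − 400.85) × 0.913474 = 54.1467
Value = kr 54.15

kr 54.15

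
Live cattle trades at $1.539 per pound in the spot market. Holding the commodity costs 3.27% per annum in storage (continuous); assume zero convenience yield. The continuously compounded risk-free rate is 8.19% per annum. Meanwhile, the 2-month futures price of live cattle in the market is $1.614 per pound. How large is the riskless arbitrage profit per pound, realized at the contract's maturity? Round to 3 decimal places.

Fair futures: F* = S·e^(carry·T), with carry = (r + u) = 0.0819 + 0.0327 = 0.1146
F* = 1.539 · e^(0.1146 × 2/12) = 1.539 · e^0.019100 = 1.539 × 1.019284 = $1.5687
Market $1.614 > fair $1.5687: forward overpriced → cash-and-carry (buy spot, short the forward).
At maturity, profit = |F_mkt − F*| = |1.614 − 1.5687| = $0.045 per pound

$0.045 per pound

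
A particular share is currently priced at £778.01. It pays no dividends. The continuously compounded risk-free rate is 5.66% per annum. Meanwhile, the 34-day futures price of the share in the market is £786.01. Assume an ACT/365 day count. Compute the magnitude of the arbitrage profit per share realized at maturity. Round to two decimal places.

Fair futures: F* = S·e^(carry·T), with carry = r = 0.0566
F* = 778.01 · e^(0.0566 × 34/365) = 778.01 · e^0.005272 = 778.01 × 1.005286 = £782.1226
Market £786.01 > fair £782.1226: forward overpriced → cash-and-carry (buy spot, short the forward).
At maturity, profit = |F_mkt − F*| = |786.01 − 782.1226| = £3.89 per share

£3.89 per share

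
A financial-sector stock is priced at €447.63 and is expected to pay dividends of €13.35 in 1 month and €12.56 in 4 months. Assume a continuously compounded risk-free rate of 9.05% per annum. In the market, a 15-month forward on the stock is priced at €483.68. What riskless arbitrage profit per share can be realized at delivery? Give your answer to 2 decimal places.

€10.92 per share

PV(dividends) I = 13.35·e^(−0.0905·1/12) + 12.56·e^(−0.0905·4/12) = 25.4365
Fair forward F* = (S − I)·e^(rT) = (447.63 − 25.4365)·e^0.113125 = 422.1935 × 1.119772 = 472.7605
Market €483.68 > fair 472.7605: forward overpriced → cash-and-carry (borrow at r, buy the stock and collect the dividends, short the forward).
Profit at T = |F_mkt − F*| = |483.68 − 472.7605| = €10.92 per share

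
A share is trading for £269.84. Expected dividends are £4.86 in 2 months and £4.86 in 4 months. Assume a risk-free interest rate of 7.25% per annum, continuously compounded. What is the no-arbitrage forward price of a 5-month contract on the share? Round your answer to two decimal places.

PV(dividends) I = 4.86·e^(−0.0725·2/12) + 4.86·e^(−0.0725·4/12)
I = 4.8016 + 4.7440 = 9.5456
F = (S − I)·e^(rT) = (269.84 − 9.5456) · e^(0.0725·5/12)
= 260.2944 · e^0.030208 = 260.2944 × 1.030669 = £268.28

£268.28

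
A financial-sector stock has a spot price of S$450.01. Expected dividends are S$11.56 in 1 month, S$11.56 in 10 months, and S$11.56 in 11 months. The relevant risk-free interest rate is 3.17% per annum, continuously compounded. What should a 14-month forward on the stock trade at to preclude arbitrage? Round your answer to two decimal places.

S$431.67

PV(dividends) I = 11.56·e^(−0.0317·1/12) + 11.56·e^(−0.0317·10/12) + 11.56·e^(−0.0317·11/12)
I = 11.5295 + 11.2586 + 11.2289 = 34.0170
F = (S − I)·e^(rT) = (450.01 − 34.0170) · e^(0.0317·14/12)
= 415.9930 · e^0.036983 = 415.9930 × 1.037675 = S$431.67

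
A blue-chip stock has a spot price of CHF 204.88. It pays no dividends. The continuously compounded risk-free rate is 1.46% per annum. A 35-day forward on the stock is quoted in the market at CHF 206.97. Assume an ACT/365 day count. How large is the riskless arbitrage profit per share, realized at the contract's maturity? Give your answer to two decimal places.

Fair forward: F* = S·e^(carry·T), with carry = r = 0.0146
F* = 204.88 · e^(0.0146 × 35/365) = 204.88 · e^0.001400 = 204.88 × 1.001401 = CHF 205.1670
Market CHF 206.97 > fair CHF 205.1670: forward overpriced → cash-and-carry (buy spot, short the forward).
At maturity, profit = |F_mkt − F*| = |206.97 − 205.1670| = CHF 1.80 per share

CHF 1.80 per share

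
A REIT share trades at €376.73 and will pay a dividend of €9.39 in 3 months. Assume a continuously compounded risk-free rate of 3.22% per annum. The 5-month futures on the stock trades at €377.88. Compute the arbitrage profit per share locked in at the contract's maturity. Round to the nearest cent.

€5.50 per share

PV(dividends) I = 9.39·e^(−0.0322·3/12) = 9.3147
Fair futures F* = (S − I)·e^(rT) = (376.73 − 9.3147)·e^0.013417 = 367.4153 × 1.013507 = 372.3780
Market €377.88 > fair 372.3780: forward overpriced → cash-and-carry (borrow at r, buy the stock and collect the dividends, short the forward).
Profit at T = |F_mkt − F*| = |377.88 − 372.3780| = €5.50 per share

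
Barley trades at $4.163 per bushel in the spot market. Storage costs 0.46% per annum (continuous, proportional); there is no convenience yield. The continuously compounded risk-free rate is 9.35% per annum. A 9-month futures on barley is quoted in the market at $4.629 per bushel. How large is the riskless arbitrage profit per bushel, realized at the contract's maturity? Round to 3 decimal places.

$0.148 per bushel

Fair futures: F* = S·e^(carry·T), with carry = (r + u) = 0.0935 + 0.0046 = 0.0981
F* = 4.163 · e^(0.0981 × 9/12) = 4.163 · e^0.073575 = 4.163 × 1.076349 = $4.4808
Market $4.629 > fair $4.4808: forward overpriced → cash-and-carry (buy spot, short the forward).
At maturity, profit = |F_mkt − F*| = |4.629 − 4.4808| = $0.148 per bushel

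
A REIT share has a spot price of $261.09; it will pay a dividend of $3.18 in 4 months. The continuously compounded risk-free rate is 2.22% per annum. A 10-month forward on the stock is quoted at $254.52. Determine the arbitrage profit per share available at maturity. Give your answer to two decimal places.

PV(dividends) I = 3.18·e^(−0.0222·4/12) = 3.1566
Fair forward F* = (S − I)·e^(rT) = (261.09 − 3.1566)·e^0.018500 = 257.9334 × 1.018672 = 262.7495
Market $254.52 < fair 262.7495: forward underpriced → reverse cash-and-carry (short the stock, invest proceeds at r, pay the dividends, go long the forward).
Profit at T = |F_mkt − F*| = |254.52 − 262.7495| = $8.23 per share

$8.23 per share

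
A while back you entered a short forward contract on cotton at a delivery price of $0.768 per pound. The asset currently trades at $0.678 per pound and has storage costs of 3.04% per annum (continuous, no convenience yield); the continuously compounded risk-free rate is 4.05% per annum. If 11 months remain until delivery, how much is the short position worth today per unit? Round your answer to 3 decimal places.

Current fair forward for the remaining 11 months: F = S·e^((r + u)·T), (r + u) = 0.0405 + 0.0304 = 0.0709
F = 0.678 · e^(0.0709 × 11/12) = 0.678 × 1.067150 = 0.7235
Value of long forward = (F − K)·e^(−rT) = (0.7235 − 0.768) · e^(−0.0405·11/12)
= -0.0445 × 0.963556 = -0.043
Short position value = −(long value) = $0.043

$0.043 per pound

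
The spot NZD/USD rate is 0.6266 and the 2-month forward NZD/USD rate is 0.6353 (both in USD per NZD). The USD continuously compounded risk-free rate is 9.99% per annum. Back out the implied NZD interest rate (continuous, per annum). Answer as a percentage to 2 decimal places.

F = S·e^((r_USD − r_NZD)T) ⇒ r_NZD = r_USD − ln(F/S)/T
ln(0.6353/0.6266) = 0.013789; /(2/12) = 0.082734
r_NZD = 0.0999 − 0.082734 = 0.017166
r_NZD = 1.72%

1.72%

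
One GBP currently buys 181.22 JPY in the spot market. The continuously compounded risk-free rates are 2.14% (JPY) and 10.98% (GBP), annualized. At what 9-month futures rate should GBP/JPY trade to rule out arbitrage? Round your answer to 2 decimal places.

F = S·e^((r_JPY − r_GBP)T) = 181.22 · e^((0.0214 − 0.1098) × 9/12)
= 181.22 · e^-0.066300 = 181.22 × 0.935850
F = 169.59 JPY per GBP

169.59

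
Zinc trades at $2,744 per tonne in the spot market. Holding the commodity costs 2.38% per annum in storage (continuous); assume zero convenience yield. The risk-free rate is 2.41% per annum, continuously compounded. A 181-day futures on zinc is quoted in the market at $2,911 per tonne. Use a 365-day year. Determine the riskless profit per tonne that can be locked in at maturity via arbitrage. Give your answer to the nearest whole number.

Fair futures: F* = S·e^(carry·T), with carry = (r + u) = 0.0241 + 0.0238 = 0.0479
F* = 2744 · e^(0.0479 × 181/365) = 2744 · e^0.023753 = 2744 × 1.024037 = $2809.9575
Market $2911 > fair $2809.9575: forward overpriced → cash-and-carry (buy spot, short the forward).
At maturity, profit = |F_mkt − F*| = |2911 − 2809.9575| = $101 per tonne

$101 per tonne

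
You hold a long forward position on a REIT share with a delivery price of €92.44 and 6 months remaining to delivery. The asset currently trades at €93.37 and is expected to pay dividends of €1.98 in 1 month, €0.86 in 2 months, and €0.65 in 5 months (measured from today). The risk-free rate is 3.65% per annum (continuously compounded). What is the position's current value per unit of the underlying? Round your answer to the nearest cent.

PV(remaining dividends) I = 1.98·e^(−0.0365·1/12) + 0.86·e^(−0.0365·2/12) + 0.65·e^(−0.0365·5/12) = 3.4690
Current forward F = (S − I)·e^(rT) = (93.37 − 3.4690)·e^(0.0365·6/12) = 89.9010 × 1.018418 = 91.5568
Value (long) = (F − K)·e^(−rT) = (91.5568 − 92.44) × 0.981916 = -0.8672
Value = -€0.87

-€0.87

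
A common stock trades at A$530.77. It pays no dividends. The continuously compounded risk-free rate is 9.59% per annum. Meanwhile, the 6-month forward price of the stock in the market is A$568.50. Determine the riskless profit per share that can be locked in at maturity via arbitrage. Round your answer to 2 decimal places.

A$11.66 per share

Fair forward: F* = S·e^(carry·T), with carry = r = 0.0959
F* = 530.77 · e^(0.0959 × 6/12) = 530.77 · e^0.047950 = 530.77 × 1.049118 = A$556.8404
Market A$568.50 > fair A$556.8404: forward overpriced → cash-and-carry (buy spot, short the forward).
At maturity, profit = |F_mkt − F*| = |568.50 − 556.8404| = A$11.66 per share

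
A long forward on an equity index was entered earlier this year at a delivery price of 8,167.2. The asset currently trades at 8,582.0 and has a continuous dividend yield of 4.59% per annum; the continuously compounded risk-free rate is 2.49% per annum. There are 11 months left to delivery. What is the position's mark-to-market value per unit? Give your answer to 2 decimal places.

Current fair forward for the remaining 11 months: F = S·e^((r − q)·T), (r − q) = 0.0249 − 0.0459 = -0.0210
F = 8582.0 · e^(-0.0210 × 11/12) = 8582.0 × 0.98093410 = 8418.3764
Value of long forward = (F − K)·e^(−rT) = (8418.3764 − 8167.2) · e^(−0.0249·11/12)
= 251.1764 × 0.97743352 = 245.51

245.51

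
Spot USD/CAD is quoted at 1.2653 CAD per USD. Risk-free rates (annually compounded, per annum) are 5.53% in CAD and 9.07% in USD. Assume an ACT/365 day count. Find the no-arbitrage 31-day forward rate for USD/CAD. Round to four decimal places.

1.2618

By covered interest parity, F = S · (1+r_CAD)^T / (1+r_USD)^T
= 1.2653 × 1.004582 / 1.007401 = 1.2653 × 0.997202
F = 1.2618 CAD per USD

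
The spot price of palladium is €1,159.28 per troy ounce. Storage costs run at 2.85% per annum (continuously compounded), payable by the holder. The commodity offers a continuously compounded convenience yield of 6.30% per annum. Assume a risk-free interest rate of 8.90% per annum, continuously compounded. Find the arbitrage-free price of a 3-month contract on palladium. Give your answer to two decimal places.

Net carry = r + u − y = 0.0890 + 0.0285 − 0.0630 = 0.0545
F = S·e^((r+u−y)T) = 1159.28 · e^(0.0545 × 3/12) = 1159.28 · e^0.01362500
= 1159.28 × 1.01371824 = €1,175.18 per troy ounce

€1,175.18 per troy ounce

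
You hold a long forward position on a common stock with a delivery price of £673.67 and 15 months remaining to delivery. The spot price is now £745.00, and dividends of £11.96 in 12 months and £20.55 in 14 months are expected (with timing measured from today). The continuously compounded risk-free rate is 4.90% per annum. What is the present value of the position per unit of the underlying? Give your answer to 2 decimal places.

PV(remaining dividends) I = 11.96·e^(−0.0490·12/12) + 20.55·e^(−0.0490·14/12) = 30.7963
Current forward F = (S − I)·e^(rT) = (745.00 − 30.7963)·e^(0.0490·15/12) = 714.2037 × 1.063165 = 759.3164
Value (long) = (F − K)·e^(−rT) = (759.3164 − 673.67) × 0.940588 = 80.5580
Value = £80.56

£80.56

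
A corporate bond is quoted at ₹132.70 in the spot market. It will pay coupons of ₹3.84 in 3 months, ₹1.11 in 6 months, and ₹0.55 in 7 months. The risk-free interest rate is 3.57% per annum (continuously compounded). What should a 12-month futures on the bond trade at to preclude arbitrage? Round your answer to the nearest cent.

PV(coupons) I = 3.84·e^(−0.0357·3/12) + 1.11·e^(−0.0357·6/12) + 0.55·e^(−0.0357·7/12)
I = 3.8059 + 1.0904 + 0.5387 = 5.4350
F = (S − I)·e^(rT) = (132.70 − 5.4350) · e^(0.0357·12/12)
= 127.2650 · e^0.035700 = 127.2650 × 1.036345 = ₹131.89

₹131.89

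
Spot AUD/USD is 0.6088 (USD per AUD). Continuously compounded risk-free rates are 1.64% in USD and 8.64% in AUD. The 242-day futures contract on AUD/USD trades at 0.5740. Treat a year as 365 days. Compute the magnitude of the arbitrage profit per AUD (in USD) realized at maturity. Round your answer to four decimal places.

Fair futures: F* = S·e^(carry·T), with carry = (r_USD − r_AUD) = 0.0164 − 0.0864 = -0.0700
F* = 0.6088 · e^(-0.0700 × 242/365) = 0.6088 · e^-0.046411 = 0.6088 × 0.954650 = 0.5812
Market 0.5740 < fair 0.5812: forward underpriced → reverse cash-and-carry (short spot, go long the forward).
At maturity, profit = |F_mkt − F*| = |0.5740 − 0.5812| = 0.0072 per AUD (in USD)

0.0072 per AUD (in USD)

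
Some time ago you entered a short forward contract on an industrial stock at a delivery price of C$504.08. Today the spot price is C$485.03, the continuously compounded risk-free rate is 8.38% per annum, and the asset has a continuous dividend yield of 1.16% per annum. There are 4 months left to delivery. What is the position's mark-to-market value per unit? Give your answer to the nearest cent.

Current fair forward for the remaining 4 months: F = S·e^((r − q)·T), (r − q) = 0.0838 − 0.0116 = 0.0722
F = 485.03 · e^(0.0722 × 4/12) = 485.03 × 1.024359 = 496.8448
Value of long forward = (F − K)·e^(−rT) = (496.8448 − 504.08) · e^(−0.0838·4/12)
= -7.2352 × 0.972453 = -7.04
Short position value = −(long value) = C$7.04

C$7.04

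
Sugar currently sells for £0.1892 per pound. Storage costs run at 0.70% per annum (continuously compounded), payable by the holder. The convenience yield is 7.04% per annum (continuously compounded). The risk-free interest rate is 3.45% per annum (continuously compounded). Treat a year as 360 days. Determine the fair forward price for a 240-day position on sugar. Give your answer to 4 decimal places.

£0.1856 per pound

Net carry = r + u − y = 0.0345 + 0.0070 − 0.0704 = -0.0289
F = S·e^((r+u−y)T) = 0.1892 · e^(-0.0289 × 240/360) = 0.1892 · e^-0.019267
= 0.1892 × 0.980917 = £0.1856 per pound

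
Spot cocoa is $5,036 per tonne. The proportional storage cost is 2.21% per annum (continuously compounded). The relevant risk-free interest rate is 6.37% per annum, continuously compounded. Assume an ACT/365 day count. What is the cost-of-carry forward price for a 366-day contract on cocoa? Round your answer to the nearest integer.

Net carry = r + u − y = 0.0637 + 0.0221 − 0.0000 = 0.0858
F = S·e^((r+u−y)T) = 5036 · e^(0.0858 × 366/365) = 5036 · e^0.086035
= 5036 × 1.089844 = $5,488 per tonne

$5,488 per tonne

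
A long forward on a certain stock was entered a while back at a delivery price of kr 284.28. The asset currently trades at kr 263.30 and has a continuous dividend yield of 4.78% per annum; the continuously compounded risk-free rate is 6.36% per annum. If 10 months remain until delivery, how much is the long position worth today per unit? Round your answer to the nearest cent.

-kr 16.59

Current fair forward for the remaining 10 months: F = S·e^((r − q)·T), (r − q) = 0.0636 − 0.0478 = 0.0158
F = 263.30 · e^(0.0158 × 10/12) = 263.30 × 1.013254 = 266.7898
Value of long forward = (F − K)·e^(−rT) = (266.7898 − 284.28) · e^(−0.0636·10/12)
= -17.4902 × 0.948380 = -16.59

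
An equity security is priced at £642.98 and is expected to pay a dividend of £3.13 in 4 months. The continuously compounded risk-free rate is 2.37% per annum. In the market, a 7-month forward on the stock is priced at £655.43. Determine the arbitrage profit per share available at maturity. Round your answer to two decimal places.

£6.65 per share

PV(dividends) I = 3.13·e^(−0.0237·4/12) = 3.1054
Fair forward F* = (S − I)·e^(rT) = (642.98 − 3.1054)·e^0.013825 = 639.8746 × 1.013921 = 648.7823
Market £655.43 > fair 648.7823: forward overpriced → cash-and-carry (borrow at r, buy the stock and collect the dividends, short the forward).
Profit at T = |F_mkt − F*| = |655.43 − 648.7823| = £6.65 per share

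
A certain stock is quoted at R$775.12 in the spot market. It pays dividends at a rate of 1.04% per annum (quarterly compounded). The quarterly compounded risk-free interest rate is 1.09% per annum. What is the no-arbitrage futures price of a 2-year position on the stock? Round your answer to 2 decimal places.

F = S · (1+r/4)^(4T) / (1+q/4)^(4T)
= 775.12 × 1.022009 / 1.020990 = 775.12 × 1.000998
F = R$775.89

R$775.89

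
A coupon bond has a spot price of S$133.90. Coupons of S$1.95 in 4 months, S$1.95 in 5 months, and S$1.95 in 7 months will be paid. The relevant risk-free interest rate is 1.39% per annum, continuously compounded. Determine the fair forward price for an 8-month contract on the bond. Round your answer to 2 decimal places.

PV(coupons) I = 1.95·e^(−0.0139·4/12) + 1.95·e^(−0.0139·5/12) + 1.95·e^(−0.0139·7/12)
I = 1.9410 + 1.9387 + 1.9343 = 5.8140
F = (S − I)·e^(rT) = (133.90 − 5.8140) · e^(0.0139·8/12)
= 128.0860 · e^0.009267 = 128.0860 × 1.009310 = S$129.28

S$129.28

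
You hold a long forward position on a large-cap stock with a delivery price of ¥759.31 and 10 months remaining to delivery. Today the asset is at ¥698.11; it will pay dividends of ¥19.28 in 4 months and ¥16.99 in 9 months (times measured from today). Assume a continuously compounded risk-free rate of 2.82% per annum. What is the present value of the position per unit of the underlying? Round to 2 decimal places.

-¥79.30

PV(remaining dividends) I = 19.28·e^(−0.0282·4/12) + 16.99·e^(−0.0282·9/12) = 35.7341
Current forward F = (S − I)·e^(rT) = (698.11 − 35.7341)·e^(0.0282·10/12) = 662.3759 × 1.023778 = 678.1259
Value (long) = (F − K)·e^(−rT) = (678.1259 − 759.31) × 0.976774 = -79.2985
Value = -¥79.30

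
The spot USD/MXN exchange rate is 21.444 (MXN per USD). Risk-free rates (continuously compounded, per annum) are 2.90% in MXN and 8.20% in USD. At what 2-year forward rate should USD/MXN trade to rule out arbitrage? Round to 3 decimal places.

19.287

F = S·e^((r_MXN − r_USD)T) = 21.444 · e^((0.0290 − 0.0820) × 2)
= 21.444 · e^-0.106000 = 21.444 × 0.899425
F = 19.287 MXN per USD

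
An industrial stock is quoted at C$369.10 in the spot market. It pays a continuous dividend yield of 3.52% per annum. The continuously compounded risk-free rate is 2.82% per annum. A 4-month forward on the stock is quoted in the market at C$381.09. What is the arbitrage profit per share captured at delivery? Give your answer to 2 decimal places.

Fair forward: F* = S·e^(carry·T), with carry = (r − q) = 0.0282 − 0.0352 = -0.0070
F* = 369.10 · e^(-0.0070 × 4/12) = 369.10 · e^-0.002333 = 369.10 × 0.997670 = C$368.2400
Market C$381.09 > fair C$368.2400: forward overpriced → cash-and-carry (buy spot, short the forward).
At maturity, profit = |F_mkt − F*| = |381.09 − 368.2400| = C$12.85 per share

C$12.85 per share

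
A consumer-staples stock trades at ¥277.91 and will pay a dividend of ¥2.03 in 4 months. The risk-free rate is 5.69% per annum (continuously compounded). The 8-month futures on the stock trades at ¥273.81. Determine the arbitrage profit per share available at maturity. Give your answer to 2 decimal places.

¥12.78 per share

PV(dividends) I = 2.03·e^(−0.0569·4/12) = 1.9919
Fair futures F* = (S − I)·e^(rT) = (277.91 − 1.9919)·e^0.037933 = 275.9181 × 1.038662 = 286.5856
Market ¥273.81 < fair 286.5856: forward underpriced → reverse cash-and-carry (short the stock, invest proceeds at r, pay the dividends, go long the forward).
Profit at T = |F_mkt − F*| = |273.81 − 286.5856| = ¥12.78 per share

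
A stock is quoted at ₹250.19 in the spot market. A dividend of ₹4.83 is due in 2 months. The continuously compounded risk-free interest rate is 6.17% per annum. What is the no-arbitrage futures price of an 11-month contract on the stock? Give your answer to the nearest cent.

PV(dividends) I = 4.83·e^(−0.0617·2/12)
I = 4.7806
F = (S − I)·e^(rT) = (250.19 − 4.7806) · e^(0.0617·11/12)
= 245.4094 · e^0.056558 = 245.4094 × 1.058188 = ₹259.69

₹259.69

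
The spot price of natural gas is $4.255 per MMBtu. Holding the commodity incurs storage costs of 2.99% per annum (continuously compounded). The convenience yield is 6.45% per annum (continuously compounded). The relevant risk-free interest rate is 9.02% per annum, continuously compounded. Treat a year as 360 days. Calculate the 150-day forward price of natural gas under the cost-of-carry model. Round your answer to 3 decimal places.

Net carry = r + u − y = 0.0902 + 0.0299 − 0.0645 = 0.0556
F = S·e^((r+u−y)T) = 4.255 · e^(0.0556 × 150/360) = 4.255 · e^0.023167
= 4.255 × 1.023437 = $4.355 per MMBtu

$4.355 per MMBtu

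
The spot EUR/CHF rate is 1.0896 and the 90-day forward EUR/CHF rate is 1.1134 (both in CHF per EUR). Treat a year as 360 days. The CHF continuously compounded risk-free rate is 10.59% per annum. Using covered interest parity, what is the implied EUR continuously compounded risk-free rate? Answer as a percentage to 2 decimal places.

1.95%

F = S·e^((r_CHF − r_EUR)T) ⇒ r_EUR = r_CHF − ln(F/S)/T
ln(1.1134/1.0896) = 0.021608; /(90/360) = 0.086432
r_EUR = 0.1059 − 0.086432 = 0.019468
r_EUR = 1.95%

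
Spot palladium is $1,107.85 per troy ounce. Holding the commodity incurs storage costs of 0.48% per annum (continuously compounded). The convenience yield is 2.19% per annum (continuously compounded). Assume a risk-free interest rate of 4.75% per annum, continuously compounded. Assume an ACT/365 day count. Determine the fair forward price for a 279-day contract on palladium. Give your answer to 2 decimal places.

Net carry = r + u − y = 0.0475 + 0.0048 − 0.0219 = 0.0304
F = S·e^((r+u−y)T) = 1107.85 · e^(0.0304 × 279/365) = 1107.85 · e^0.02323726
= 1107.85 × 1.02350935 = $1,133.89 per troy ounce

$1,133.89 per troy ounce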